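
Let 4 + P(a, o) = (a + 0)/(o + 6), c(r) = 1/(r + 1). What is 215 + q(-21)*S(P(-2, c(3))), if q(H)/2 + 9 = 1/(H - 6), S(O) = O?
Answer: 7327/25 ≈ 293.08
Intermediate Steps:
c(r) = 1/(1 + r)
P(a, o) = -4 + a/(6 + o) (P(a, o) = -4 + (a + 0)/(o + 6) = -4 + a/(6 + o))
q(H) = -18 + 2/(-6 + H) (q(H) = -18 + 2/(H - 6) = -18 + 2/(-6 + H))
215 + q(-21)*S(P(-2, c(3))) = 215 + (2*(55 - 9*(-21))/(-6 - 21))*((-24 - 2 - 4/(1 + 3))/(6 + 1/(1 + 3))) = 215 + (2*(55 + 189)/(-27))*((-24 - 2 - 4/4)/(6 + 1/4)) = 215 + (2*(-1/27)*244)*((-24 - 2 - 4*1/4)/(6 + 1/4)) = 215 - 488*(-24 - 2 - 1)/(27*25/4) = 215 - 1952*(-27)/675 = 215 - 488/27*(-108/25) = 215 + 1952/25 = 7327/25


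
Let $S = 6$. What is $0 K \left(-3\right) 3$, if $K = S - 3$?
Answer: $0$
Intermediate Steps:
$K = 3$ ($K = 6 - 3 = 3$)
$0 K \left(-3\right) 3 = 0 \cdot 3 \left(-3\right) 3 = 0 \left(\left(-9\right) 3\right) = 0 \left(-27\right) = 0$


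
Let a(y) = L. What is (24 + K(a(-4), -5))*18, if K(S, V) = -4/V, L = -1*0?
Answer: 2232/5 ≈ 446.40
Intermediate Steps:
L = 0
a(y) = 0
(24 + K(a(-4), -5))*18 = (24 - 4/(-5))*18 = (24 - 4*(-⅕))*18 = (24 + ⅘)*18 = (124/5)*18 = 2232/5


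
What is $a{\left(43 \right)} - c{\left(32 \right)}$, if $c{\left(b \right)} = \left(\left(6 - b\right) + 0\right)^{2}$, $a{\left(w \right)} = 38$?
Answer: $-638$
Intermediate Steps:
$c{\left(b \right)} = \left(6 - b\right)^{2}$
$a{\left(43 \right)} - c{\left(32 \right)} = 38 - \left(-6 + 32\right)^{2} = 38 - 26^{2} = 38 - 676 = -638$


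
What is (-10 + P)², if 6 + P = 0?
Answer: 256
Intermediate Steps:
P = -6 (P = -6 + 0 = -6)
(-10 + P)² = (-10 - 6)² = (-16)² = 256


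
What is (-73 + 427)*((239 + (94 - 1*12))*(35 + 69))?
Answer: 11817936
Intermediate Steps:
(-73 + 427)*((239 + (94 - 1*12))*(35 + 69)) = 354*((239 + (94 - 12))*104) = 354*((239 + 82)*104) = 354*(321*104) = 354*33384 = 11817936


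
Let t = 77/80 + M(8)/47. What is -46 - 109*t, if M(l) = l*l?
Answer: -1125511/3760 ≈ -299.34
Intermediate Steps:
M(l) = l²
t = 8739/3760 (t = 77/80 + 8²/47 = 77*(1/80) + 64*(1/47) = 77/80 + 64/47 = 8739/3760 ≈ 2.3242)
-46 - 109*t = -46 - 109*8739/3760 = -46 - 952551/3760 = -1125511/3760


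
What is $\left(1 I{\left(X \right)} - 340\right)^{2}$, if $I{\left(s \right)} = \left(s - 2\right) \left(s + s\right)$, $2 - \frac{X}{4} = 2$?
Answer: $115600$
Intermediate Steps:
$X = 0$ ($X = 8 - 8 = 0$)
$I{\left(s \right)} = 2 s \left(-2 + s\right)$ ($I{\left(s \right)} = \left(-2 + s\right) 2 s = 2 s \left(-2 + s\right)$)
$\left(1 I{\left(X \right)} - 340\right)^{2} = \left(1 \cdot 2 \cdot 0 \left(-2 + 0\right) - 340\right)^{2} = \left(1 \cdot 2 \cdot 0 \left(-2\right) - 340\right)^{2} = \left(1 \cdot 0 - 340\right)^{2} = \left(0 - 340\right)^{2} = \left(-340\right)^{2} = 115600$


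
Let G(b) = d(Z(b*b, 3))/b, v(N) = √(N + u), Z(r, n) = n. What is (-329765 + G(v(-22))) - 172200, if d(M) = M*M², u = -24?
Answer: -501965 - 27*I*√46/46 ≈ -5.0197e+5 - 3.9809*I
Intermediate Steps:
d(M) = M³
v(N) = √(-24 + N) (v(N) = √(N - 24) = √(-24 + N))
G(b) = 27/b (G(b) = 3³/b = 27/b)
(-329765 + G(v(-22))) - 172200 = (-329765 + 27/(√(-24 - 22))) - 172200 = (-329765 + 27/(√(-46))) - 172200 = (-329765 + 27/((I*√46))) - 172200 = (-329765 + 27*(-I*√46/46)) - 172200 = (-329765 - 27*I*√46/46) - 172200 = -501965 - 27*I*√46/46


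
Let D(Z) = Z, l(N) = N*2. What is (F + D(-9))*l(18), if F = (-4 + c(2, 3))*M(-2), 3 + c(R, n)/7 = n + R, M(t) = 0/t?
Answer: -324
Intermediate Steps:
l(N) = 2*N
M(t) = 0
c(R, n) = -21 + 7*R + 7*n (c(R, n) = -21 + 7*(n + R) = -21 + 7*(R + n) = -21 + (7*R + 7*n) = -21 + 7*R + 7*n)
F = 0 (F = (-4 + (-21 + 7*2 + 7*3))*0 = (-4 + (-21 + 14 + 21))*0 = (-4 + 14)*0 = 10*0 = 0)
(F + D(-9))*l(18) = (0 - 9)*(2*18) = -9*36 = -324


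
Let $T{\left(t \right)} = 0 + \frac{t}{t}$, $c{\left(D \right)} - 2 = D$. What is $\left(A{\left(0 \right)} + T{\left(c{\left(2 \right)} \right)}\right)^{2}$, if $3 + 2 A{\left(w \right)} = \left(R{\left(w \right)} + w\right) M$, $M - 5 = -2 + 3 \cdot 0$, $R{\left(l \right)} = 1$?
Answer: $1$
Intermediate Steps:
$M = 3$ ($M = 5 + \left(-2 + 3 \cdot 0\right) = 5 + \left(-2 + 0\right) = 5 - 2 = 3$)
$c{\left(D \right)} = 2 + D$
$A{\left(w \right)} = \frac{3 w}{2}$ ($A{\left(w \right)} = - \frac{3}{2} + \frac{\left(1 + w\right) 3}{2} = - \frac{3}{2} + \frac{3 + 3 w}{2} = - \frac{3}{2} + \left(\frac{3}{2} + \frac{3 w}{2}\right) = \frac{3 w}{2}$)
$T{\left(t \right)} = 1$ ($T{\left(t \right)} = 0 + 1 = 1$)
$\left(A{\left(0 \right)} + T{\left(c{\left(2 \right)} \right)}\right)^{2} = \left(\frac{3}{2} \cdot 0 + 1\right)^{2} = \left(0 + 1\right)^{2} = 1^{2} = 1$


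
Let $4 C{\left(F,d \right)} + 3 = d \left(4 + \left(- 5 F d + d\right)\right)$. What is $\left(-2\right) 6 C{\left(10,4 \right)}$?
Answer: $2313$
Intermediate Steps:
$C{\left(F,d \right)} = - \frac{3}{4} + \frac{d \left(4 + d - 5 F d\right)}{4}$ ($C{\left(F,d \right)} = - \frac{3}{4} + \frac{d \left(4 + \left(- 5 F d + d\right)\right)}{4} = - \frac{3}{4} + \frac{d \left(4 - \left(- d + 5 F d\right)\right)}{4} = - \frac{3}{4} + \frac{d \left(4 + d - 5 F d\right)}{4}$)
$\left(-2\right) 6 C{\left(10,4 \right)} = \left(-2\right) 6 \left(- \frac{3}{4} + 4 + \frac{4^{2}}{4} - \frac{25 \cdot 4^{2}}{2}\right) = - 12 \left(- \frac{3}{4} + 4 + \frac{1}{4} \cdot 16 - \frac{25}{2} \cdot 16\right) = - 12 \left(- \frac{3}{4} + 4 + 4 - 200\right) = \left(-12\right) \left(- \frac{771}{4}\right) = 2313$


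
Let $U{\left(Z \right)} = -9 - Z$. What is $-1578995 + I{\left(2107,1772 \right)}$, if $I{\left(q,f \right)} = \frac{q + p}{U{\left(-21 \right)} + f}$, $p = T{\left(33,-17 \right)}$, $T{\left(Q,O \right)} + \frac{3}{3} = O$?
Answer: $- \frac{2816924991}{1784} \approx -1.579 \cdot 10^{6}$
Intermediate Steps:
$T{\left(Q,O \right)} = -1 + O$
$p = -18$ ($p = -1 - 17 = -18$)
$I{\left(q,f \right)} = \frac{-18 + q}{12 + f}$ ($I{\left(q,f \right)} = \frac{q - 18}{\left(-9 - -21\right) + f} = \frac{-18 + q}{\left(-9 + 21\right) + f} = \frac{-18 + q}{12 + f}$)
$-1578995 + I{\left(2107,1772 \right)} = -1578995 + \frac{-18 + 2107}{12 + 1772} = -1578995 + \frac{1}{1784} \cdot 2089 = -1578995 + \frac{2089}{1784} = - \frac{2816924991}{1784}$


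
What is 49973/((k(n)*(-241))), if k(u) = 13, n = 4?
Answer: -49973/3133 ≈ -15.951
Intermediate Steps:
49973/((k(n)*(-241))) = 49973/((13*(-241))) = 49973/(-3133) = 49973*(-1/3133) = -49973/3133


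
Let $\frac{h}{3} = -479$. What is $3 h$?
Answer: $-4311$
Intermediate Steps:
$h = -1437$ ($h = 3 \left(-479\right) = -1437$)
$3 h = 3 \left(-1437\right) = -4311$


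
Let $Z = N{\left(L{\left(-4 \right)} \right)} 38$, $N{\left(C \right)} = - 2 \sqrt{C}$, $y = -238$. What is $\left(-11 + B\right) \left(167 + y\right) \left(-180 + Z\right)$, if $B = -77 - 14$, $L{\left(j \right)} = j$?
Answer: $-1303560 - 1100784 i \approx -1.3036 \cdot 10^{6} - 1.1008 \cdot 10^{6} i$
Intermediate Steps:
$B = -91$
$Z = - 152 i$ ($Z = - 2 \sqrt{-4} \cdot 38 = - 2 \cdot 2 i 38 = - 4 i 38 = - 152 i \approx - 152.0 i$)
$\left(-11 + B\right) \left(167 + y\right) \left(-180 + Z\right) = \left(-11 - 91\right) \left(167 - 238\right) \left(-180 - 152 i\right) = \left(-102\right) \left(-71\right) \left(-180 - 152 i\right) = 7242 \left(-180 - 152 i\right) = -1303560 - 1100784 i$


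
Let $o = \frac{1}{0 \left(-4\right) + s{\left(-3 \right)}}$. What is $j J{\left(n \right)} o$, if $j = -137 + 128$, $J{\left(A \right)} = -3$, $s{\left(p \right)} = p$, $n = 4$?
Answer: $-9$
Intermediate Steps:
$o = - \frac{1}{3}$ ($o = \frac{1}{0 \left(-4\right) - 3} = \frac{1}{0 - 3} = \frac{1}{-3} = - \frac{1}{3} \approx -0.33333$)
$j = -9$
$j J{\left(n \right)} o = - 9 \left(\left(-3\right) \left(- \frac{1}{3}\right)\right) = \left(-9\right) 1 = -9$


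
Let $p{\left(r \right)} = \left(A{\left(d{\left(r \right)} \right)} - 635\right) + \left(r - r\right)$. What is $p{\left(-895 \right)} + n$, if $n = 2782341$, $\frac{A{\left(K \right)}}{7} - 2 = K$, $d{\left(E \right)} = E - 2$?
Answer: $2775441$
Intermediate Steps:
$d{\left(E \right)} = -2 + E$ ($d{\left(E \right)} = E - 2 = -2 + E$)
$A{\left(K \right)} = 14 + 7 K$
$p{\left(r \right)} = -635 + 7 r$ ($p{\left(r \right)} = \left(\left(14 + 7 \left(-2 + r\right)\right) - 635\right) + \left(r - r\right) = \left(\left(14 + \left(-14 + 7 r\right)\right) - 635\right) + 0 = \left(7 r - 635\right) + 0 = \left(-635 + 7 r\right) + 0 = -635 + 7 r$)
$p{\left(-895 \right)} + n = \left(-635 + 7 \left(-895\right)\right) + 2782341 = \left(-635 - 6265\right) + 2782341 = -6900 + 2782341 = 2775441$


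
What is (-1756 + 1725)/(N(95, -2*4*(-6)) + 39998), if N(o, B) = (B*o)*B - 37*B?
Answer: -31/257102 ≈ -0.00012057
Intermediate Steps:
N(o, B) = -37*B + o*B² (N(o, B) = o*B² - 37*B = -37*B + o*B²)
(-1756 + 1725)/(N(95, -2*4*(-6)) + 39998) = (-1756 + 1725)/((-2*4*(-6))*(-37 + (-2*4*(-6))*95) + 39998) = -31/((-8*(-6))*(-37 - 8*(-6)*95) + 39998) = -31/(48*(-37 + 48*95) + 39998) = -31/(48*(-37 + 4560) + 39998) = -31/(48*4523 + 39998) = -31/(217104 + 39998) = -31/257102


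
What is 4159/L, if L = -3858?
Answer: -4159/3858 ≈ -1.0780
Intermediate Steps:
4159/L = 4159/(-3858) = 4159*(-1/3858) = -4159/3858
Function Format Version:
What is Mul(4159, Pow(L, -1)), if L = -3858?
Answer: Rational(-4159, 3858) ≈ -1.0780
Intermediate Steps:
Mul(4159, Pow(L, -1)) = Mul(4159, Pow(-3858, -1)) = Mul(4159, Rational(-1, 3858)) = Rational(-4159, 3858)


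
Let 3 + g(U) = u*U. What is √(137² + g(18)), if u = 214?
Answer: √22618 ≈ 150.39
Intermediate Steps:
g(U) = -3 + 214*U
√(137² + g(18)) = √(137² + (-3 + 214*18)) = √(18769 + (-3 + 3852)) = √(18769 + 3849) = √22618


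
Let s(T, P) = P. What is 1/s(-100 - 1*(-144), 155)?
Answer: 1/155 ≈ 0.0064516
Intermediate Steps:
1/s(-100 - 1*(-144), 155) = 1/155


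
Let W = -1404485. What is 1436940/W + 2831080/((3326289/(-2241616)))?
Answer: -1782627875234019292/934344601233 ≈ -1.9079e+6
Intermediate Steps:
1436940/W + 2831080/((3326289/(-2241616))) = 1436940/(-1404485) + 2831080/((3326289/(-2241616))) = 1436940*(-1/1404485) + 2831080/((3326289*(-1/2241616))) = -287388/280897 + 2831080/(-3326289/2241616) = -287388/280897 + 2831080*(-2241616/3326289) = -287388/280897 - 6346194225280/3326289 = -1782627875234019292/934344601233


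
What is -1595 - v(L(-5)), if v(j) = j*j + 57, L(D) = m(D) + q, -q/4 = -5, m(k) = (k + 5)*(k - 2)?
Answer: -2052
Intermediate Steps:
m(k) = (-2 + k)*(5 + k) (m(k) = (5 + k)*(-2 + k) = (-2 + k)*(5 + k))
q = 20 (q = -4*(-5) = 20)
L(D) = 10 + D² + 3*D (L(D) = (-10 + D² + 3*D) + 20 = 10 + D² + 3*D)
v(j) = 57 + j² (v(j) = j² + 57 = 57 + j²)
-1595 - v(L(-5)) = -1595 - (57 + (10 + (-5)² + 3*(-5))²) = -1595 - (57 + (10 + 25 - 15)²) = -1595 - (57 + 20²) = -1595 - (57 + 400) = -1595 - 1*457 = -1595 - 457 = -2052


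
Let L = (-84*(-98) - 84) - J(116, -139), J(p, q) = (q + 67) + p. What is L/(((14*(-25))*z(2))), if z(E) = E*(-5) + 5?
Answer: 4052/875 ≈ 4.6309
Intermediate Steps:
J(p, q) = 67 + p + q (J(p, q) = (67 + q) + p = 67 + p + q)
z(E) = 5 - 5*E (z(E) = -5*E + 5 = 5 - 5*E)
L = 8104 (L = (-84*(-98) - 84) - (67 + 116 - 139) = (8232 - 84) - 1*44 = 8148 - 44 = 8104)
L/(((14*(-25))*z(2))) = 8104/(((14*(-25))*(5 - 5*2))) = 8104/((-350*(5 - 10))) = 8104/((-350*(-5))) = 8104/1750 = 8104*(1/1750) = 4052/875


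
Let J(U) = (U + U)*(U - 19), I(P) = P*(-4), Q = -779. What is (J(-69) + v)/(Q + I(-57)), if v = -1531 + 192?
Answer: -10805/551 ≈ -19.610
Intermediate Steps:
v = -1339
I(P) = -4*P
J(U) = 2*U*(-19 + U) (J(U) = (2*U)*(-19 + U) = 2*U*(-19 + U))
(J(-69) + v)/(Q + I(-57)) = (2*(-69)*(-19 - 69) - 1339)/(-779 - 4*(-57)) = (2*(-69)*(-88) - 1339)/(-779 + 228) = (12144 - 1339)/(-551) = 10805*(-1/551) = -10805/551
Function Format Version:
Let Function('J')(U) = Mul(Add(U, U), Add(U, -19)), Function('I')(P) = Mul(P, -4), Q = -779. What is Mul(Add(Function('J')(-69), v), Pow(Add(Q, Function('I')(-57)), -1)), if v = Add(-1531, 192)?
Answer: Rational(-10805, 551) ≈ -19.610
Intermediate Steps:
v = -1339
Function('I')(P) = Mul(-4, P)
Function('J')(U) = Mul(2, U, Add(-19, U)) (Function('J')(U) = Mul(Mul(2, U), Add(-19, U)) = Mul(2, U, Add(-19, U)))
Mul(Add(Function('J')(-69), v), Pow(Add(Q, Function('I')(-57)), -1)) = Mul(Add(Mul(2, -69, Add(-19, -69)), -1339), Pow(Add(-779, Mul(-4, -57)), -1)) = Mul(Add(Mul(2, -69, -88), -1339), Pow(Add(-779, 228), -1)) = Mul(Add(12144, -1339), Pow(-551, -1)) = Mul(10805, Rational(-1, 551)) = Rational(-10805, 551)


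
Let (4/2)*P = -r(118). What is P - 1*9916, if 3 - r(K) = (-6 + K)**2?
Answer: -7291/2 ≈ -3645.5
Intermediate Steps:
r(K) = 3 - (-6 + K)**2
P = 12541/2 (P = (-(3 - (-6 + 118)**2))/2 = (-(3 - 1*112**2))/2 = (-(3 - 1*12544))/2 = (-(3 - 12544))/2 = (-1*(-12541))/2 = (1/2)*12541 = 12541/2 ≈ 6270.5)
P - 1*9916 = 12541/2 - 1*9916 = 12541/2 - 9916 = -7291/2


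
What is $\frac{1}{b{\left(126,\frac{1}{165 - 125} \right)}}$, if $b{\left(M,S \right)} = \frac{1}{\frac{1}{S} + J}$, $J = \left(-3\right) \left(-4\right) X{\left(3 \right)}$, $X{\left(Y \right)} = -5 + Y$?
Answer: $16$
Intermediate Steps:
$J = -24$ ($J = \left(-3\right) \left(-4\right) \left(-5 + 3\right) = 12 \left(-2\right) = -24$)
$b{\left(M,S \right)} = \frac{1}{-24 + \frac{1}{S}}$ ($b{\left(M,S \right)} = \frac{1}{\frac{1}{S} - 24} = \frac{1}{-24 + \frac{1}{S}}$)
$\frac{1}{b{\left(126,\frac{1}{165 - 125} \right)}} = \frac{1}{\frac{1}{165 - 125} \frac{1}{1 - \frac{24}{165 - 125}}} = \frac{1}{\frac{1}{40} \frac{1}{1 - \frac{24}{40}}} = \frac{1}{\frac{1}{40} \frac{1}{1 - \frac{3}{5}}} = \frac{1}{\frac{1}{40} \frac{1}{\frac{2}{5}}} = \frac{1}{\frac{1}{40} \cdot \frac{5}{2}} = \frac{1}{\frac{1}{16}} = 16$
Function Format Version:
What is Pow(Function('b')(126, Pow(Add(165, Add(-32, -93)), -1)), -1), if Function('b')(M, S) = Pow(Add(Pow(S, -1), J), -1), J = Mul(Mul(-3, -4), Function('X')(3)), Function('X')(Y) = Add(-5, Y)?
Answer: 16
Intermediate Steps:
J = -24 (J = Mul(Mul(-3, -4), Add(-5, 3)) = Mul(12, -2) = -24)
Function('b')(M, S) = Pow(Add(-24, Pow(S, -1)), -1) (Function('b')(M, S) = Pow(Add(Pow(S, -1), -24), -1) = Pow(Add(-24, Pow(S, -1)), -1))
Pow(Function('b')(126, Pow(Add(165, Add(-32, -93)), -1)), -1) = Pow(Mul(Pow(Add(165, Add(-32, -93)), -1), Pow(Add(1, Mul(-24, Pow(Add(165, Add(-32, -93)), -1))), -1)), -1) = Pow(Mul(Pow(Add(165, -125), -1), Pow(Add(1, Mul(-24, Pow(Add(165, -125), -1))), -1)), -1) = Pow(Mul(Pow(40, -1), Pow(Add(1, Mul(-24, Pow(40, -1))), -1)), -1) = Pow(Mul(Rational(1, 40), Pow(Add(1, Mul(-24, Rational(1, 40))), -1)), -1) = Pow(Mul(Rational(1, 40), Pow(Add(1, Rational(-3, 5)), -1)), -1) = Pow(Mul(Rational(1, 40), Pow(Rational(2, 5), -1)), -1) = Pow(Mul(Rational(1, 40), Rational(5, 2)), -1) = Pow(Rational(1, 16), -1) = 16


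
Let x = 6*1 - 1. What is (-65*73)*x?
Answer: -23725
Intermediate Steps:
x = 5 (x = 6 - 1 = 5)
(-65*73)*x = -65*73*5 = -4745*5 = -23725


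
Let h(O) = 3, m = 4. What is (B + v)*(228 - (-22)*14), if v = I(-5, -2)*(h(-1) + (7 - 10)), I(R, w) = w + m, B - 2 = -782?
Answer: -418080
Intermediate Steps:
B = -780 (B = 2 - 782 = -780)
I(R, w) = 4 + w (I(R, w) = w + 4 = 4 + w)
v = 0 (v = (4 - 2)*(3 + (7 - 10)) = 2*(3 - 3) = 2*0 = 0)
(B + v)*(228 - (-22)*14) = (-780 + 0)*(228 - (-22)*14) = -780*(228 - 1*(-308)) = -780*(228 + 308) = -780*536 = -418080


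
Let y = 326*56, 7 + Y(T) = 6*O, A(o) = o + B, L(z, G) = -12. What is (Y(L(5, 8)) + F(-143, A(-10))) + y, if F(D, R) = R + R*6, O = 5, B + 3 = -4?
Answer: 18160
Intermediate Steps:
B = -7 (B = -3 - 4 = -7)
A(o) = -7 + o (A(o) = o - 7 = -7 + o)
Y(T) = 23 (Y(T) = -7 + 6*5 = -7 + 30 = 23)
F(D, R) = 7*R (F(D, R) = R + 6*R = 7*R)
y = 18256
(Y(L(5, 8)) + F(-143, A(-10))) + y = (23 + 7*(-7 - 10)) + 18256 = (23 + 7*(-17)) + 18256 = (23 - 119) + 18256 = -96 + 18256 = 18160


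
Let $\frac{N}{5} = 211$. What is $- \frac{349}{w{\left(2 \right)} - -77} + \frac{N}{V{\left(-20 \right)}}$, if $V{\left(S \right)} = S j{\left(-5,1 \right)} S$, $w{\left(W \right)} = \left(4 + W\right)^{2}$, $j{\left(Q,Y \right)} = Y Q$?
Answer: $- \frac{163443}{45200} \approx -3.616$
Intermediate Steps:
$j{\left(Q,Y \right)} = Q Y$
$N = 1055$ ($N = 5 \cdot 211 = 1055$)
$V{\left(S \right)} = - 5 S^{2}$ ($V{\left(S \right)} = S \left(\left(-5\right) 1\right) S = S \left(-5\right) S = - 5 S S = - 5 S^{2}$)
$- \frac{349}{w{\left(2 \right)} - -77} + \frac{N}{V{\left(-20 \right)}} = - \frac{349}{\left(4 + 2\right)^{2} - -77} + \frac{1055}{\left(-5\right) \left(-20\right)^{2}} = - \frac{349}{6^{2} + 77} + \frac{1055}{\left(-5\right) 400} = - \frac{349}{36 + 77} + \frac{1055}{-2000} = - \frac{349}{113} + 1055 \left(- \frac{1}{2000}\right) = \left(-349\right) \frac{1}{113} - \frac{211}{400} = - \frac{349}{113} - \frac{211}{400} = - \frac{163443}{45200}$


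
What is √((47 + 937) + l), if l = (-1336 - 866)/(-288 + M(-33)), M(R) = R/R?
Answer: √81683070/287 ≈ 31.491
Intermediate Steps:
M(R) = 1
l = 2202/287 (l = (-1336 - 866)/(-288 + 1) = -2202/(-287) = -2202*(-1/287) = 2202/287 ≈ 7.6725)
√((47 + 937) + l) = √((47 + 937) + 2202/287) = √(984 + 2202/287) = √(284610/287) = √81683070/287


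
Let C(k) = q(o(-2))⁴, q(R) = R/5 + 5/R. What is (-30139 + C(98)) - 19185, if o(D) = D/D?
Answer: -30370524/625 ≈ -48593.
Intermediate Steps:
o(D) = 1
q(R) = 5/R + R/5 (q(R) = R*(⅕) + 5/R = R/5 + 5/R = 5/R + R/5)
C(k) = 456976/625 (C(k) = (5/1 + (⅕)*1)⁴ = (5*1 + ⅕)⁴ = (5 + ⅕)⁴ = (26/5)⁴ = 456976/625)
(-30139 + C(98)) - 19185 = (-30139 + 456976/625) - 19185 = -18379899/625 - 19185 = -30370524/625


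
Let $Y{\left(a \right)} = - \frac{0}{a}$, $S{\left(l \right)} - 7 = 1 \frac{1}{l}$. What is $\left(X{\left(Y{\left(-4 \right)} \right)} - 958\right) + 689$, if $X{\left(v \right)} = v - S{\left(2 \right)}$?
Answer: $- \frac{553}{2} \approx -276.5$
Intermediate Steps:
$S{\left(l \right)} = 7 + \frac{1}{l}$ ($S{\left(l \right)} = 7 + 1 \frac{1}{l} = 7 + \frac{1}{l}$)
$Y{\left(a \right)} = 0$ ($Y{\left(a \right)} = \left(-1\right) 0 = 0$)
$X{\left(v \right)} = - \frac{15}{2} + v$ ($X{\left(v \right)} = v - \left(7 + \frac{1}{2}\right) = v - \frac{15}{2} = - \frac{15}{2} + v$)
$\left(X{\left(Y{\left(-4 \right)} \right)} - 958\right) + 689 = \left(\left(- \frac{15}{2} + 0\right) - 958\right) + 689 = \left(- \frac{15}{2} - 958\right) + 689 = - \frac{1931}{2} + 689 = - \frac{553}{2}$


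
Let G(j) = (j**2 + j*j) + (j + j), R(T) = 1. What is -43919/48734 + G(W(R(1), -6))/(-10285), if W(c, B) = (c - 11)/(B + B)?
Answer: -36970022/41009661 ≈ -0.90149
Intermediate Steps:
W(c, B) = (-11 + c)/(2*B) (W(c, B) = (-11 + c)/((2*B)) = (-11 + c)*(1/(2*B)) = (-11 + c)/(2*B))
G(j) = 2*j + 2*j**2 (G(j) = (j**2 + j**2) + 2*j = 2*j**2 + 2*j = 2*j + 2*j**2)
-43919/48734 + G(W(R(1), -6))/(-10285) = -43919/48734 + (2*((1/2)*(-11 + 1)/(-6))*(1 + (1/2)*(-11 + 1)/(-6)))/(-10285) = -43919*1/48734 + (2*((1/2)*(-1/6)*(-10))*(1 + (1/2)*(-1/6)*(-10)))*(-1/10285) = -43919/48734 + (2*(5/6)*(1 + 5/6))*(-1/10285) = -43919/48734 + (2*(5/6)*(11/6))*(-1/10285) = -43919/48734 + (55/18)*(-1/10285) = -43919/48734 - 1/3366 = -36970022/41009661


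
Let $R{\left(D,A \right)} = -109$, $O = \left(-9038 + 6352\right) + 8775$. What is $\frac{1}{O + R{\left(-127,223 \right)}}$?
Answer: $\frac{1}{5980} \approx 0.00016722$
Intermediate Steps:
$O = 6089$ ($O = -2686 + 8775 = 6089$)
$\frac{1}{O + R{\left(-127,223 \right)}} = \frac{1}{6089 - 109} = \frac{1}{5980}$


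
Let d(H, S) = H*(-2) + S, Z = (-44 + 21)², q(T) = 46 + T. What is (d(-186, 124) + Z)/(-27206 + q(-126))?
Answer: -1025/27286 ≈ -0.037565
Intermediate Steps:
Z = 529 (Z = (-23)² = 529)
d(H, S) = S - 2*H (d(H, S) = -2*H + S = S - 2*H)
(d(-186, 124) + Z)/(-27206 + q(-126)) = ((124 - 2*(-186)) + 529)/(-27206 + (46 - 126)) = ((124 + 372) + 529)/(-27206 - 80) = (496 + 529)/(-27286) = 1025*(-1/27286) = -1025/27286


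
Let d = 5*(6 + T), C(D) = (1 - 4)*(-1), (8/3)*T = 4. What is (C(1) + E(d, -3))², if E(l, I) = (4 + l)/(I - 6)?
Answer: 841/324 ≈ 2.5957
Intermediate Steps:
T = 3/2 (T = (3/8)*4 = 3/2 ≈ 1.5000)
C(D) = 3 (C(D) = -3*(-1) = 3)
d = 75/2 (d = 5*(6 + 3/2) = 5*(15/2) = 75/2 ≈ 37.500)
E(l, I) = (4 + l)/(-6 + I)
(C(1) + E(d, -3))² = (3 + (4 + 75/2)/(-6 - 3))² = (3 + (83/2)/(-9))² = (3 - ⅑*83/2)² = (3 - 83/18)² = (-29/18)² = 841/324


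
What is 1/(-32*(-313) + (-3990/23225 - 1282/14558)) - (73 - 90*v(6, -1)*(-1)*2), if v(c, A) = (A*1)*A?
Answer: -85676326204874/338641739193 ≈ -253.00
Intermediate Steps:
v(c, A) = A**2 (v(c, A) = A*A = A**2)
1/(-32*(-313) + (-3990/23225 - 1282/14558)) - (73 - 90*v(6, -1)*(-1)*2) = 1/(-32*(-313) + (-3990/23225 - 1282/14558)) - (73 - 90*(-1)**2*(-1)*2) = 1/(10016 + (-3990*1/23225 - 1282*1/14558)) - (73 - 90*1*(-1)*2) = 1/(10016 + (-798/4645 - 641/7279)) - (73 - (-90)*2) = 1/(10016 - 8786087/33810955) - (73 - 90*(-2)) = 1/(338641739193/33810955) - (73 + 180) = 33810955/338641739193 - 1*253 = 33810955/338641739193 - 253 = -85676326204874/338641739193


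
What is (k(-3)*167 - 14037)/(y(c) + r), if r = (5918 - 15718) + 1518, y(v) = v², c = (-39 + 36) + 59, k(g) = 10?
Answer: 149/62 ≈ 2.4032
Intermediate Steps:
c = 56 (c = -3 + 59 = 56)
r = -8282 (r = -9800 + 1518 = -8282)
(k(-3)*167 - 14037)/(y(c) + r) = (10*167 - 14037)/(56² - 8282) = (1670 - 14037)/(3136 - 8282) = -12367/(-5146) = -12367*(-1/5146) = 149/62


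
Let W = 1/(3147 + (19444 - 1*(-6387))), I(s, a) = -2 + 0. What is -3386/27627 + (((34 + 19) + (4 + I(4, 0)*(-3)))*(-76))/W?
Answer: -3833154089714/27627 ≈ -1.3875e+8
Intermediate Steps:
I(s, a) = -2
W = 1/28978 (W = 1/(3147 + (19444 + 6387)) = 1/(3147 + 25831) = 1/28978 ≈ 3.4509e-5)
-3386/27627 + (((34 + 19) + (4 + I(4, 0)*(-3)))*(-76))/W = -3386/27627 + (((34 + 19) + (4 - 2*(-3)))*(-76))/(1/28978) = -3386*1/27627 + ((53 + (4 + 6))*(-76))*28978 = -3386/27627 + ((53 + 10)*(-76))*28978 = -3386/27627 + (63*(-76))*28978 = -3386/27627 - 4788*28978 = -3386/27627 - 138746664 = -3833154089714/27627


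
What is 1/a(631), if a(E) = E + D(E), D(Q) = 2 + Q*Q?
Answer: 1/398794 ≈ 2.5076e-6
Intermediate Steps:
D(Q) = 2 + Q**2
a(E) = 2 + E + E**2 (a(E) = E + (2 + E**2) = 2 + E + E**2)
1/a(631) = 1/(2 + 631 + 631**2) = 1/(2 + 631 + 398161) = 1/398794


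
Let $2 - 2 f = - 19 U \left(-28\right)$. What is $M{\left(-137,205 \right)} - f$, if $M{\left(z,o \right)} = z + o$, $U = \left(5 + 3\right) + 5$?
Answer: $3525$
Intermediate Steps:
$U = 13$ ($U = 8 + 5 = 13$)
$f = -3457$ ($f = 1 - \frac{\left(-19\right) 13 \left(-28\right)}{2} = 1 - \frac{\left(-247\right) \left(-28\right)}{2} = 1 - 3458 = -3457$)
$M{\left(z,o \right)} = o + z$
$M{\left(-137,205 \right)} - f = \left(205 - 137\right) - -3457 = 68 + 3457 = 3525$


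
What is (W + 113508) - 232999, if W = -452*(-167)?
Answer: -44007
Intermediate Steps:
W = 75484
(W + 113508) - 232999 = (75484 + 113508) - 232999 = 188992 - 232999 = -44007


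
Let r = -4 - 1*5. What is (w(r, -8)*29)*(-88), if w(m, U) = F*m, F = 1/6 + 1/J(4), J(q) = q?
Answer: 9570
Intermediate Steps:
r = -9 (r = -4 - 5 = -9)
F = 5/12 (F = 1/6 + 1/4 = 1*(⅙) + 1*(¼) = ⅙ + ¼ = 5/12 ≈ 0.41667)
w(m, U) = 5*m/12
(w(r, -8)*29)*(-88) = (((5/12)*(-9))*29)*(-88) = -15/4*29*(-88) = -435/4*(-88) = 9570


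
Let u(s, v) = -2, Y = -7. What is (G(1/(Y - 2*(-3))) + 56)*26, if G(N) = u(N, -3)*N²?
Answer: 1404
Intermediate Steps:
G(N) = -2*N²
(G(1/(Y - 2*(-3))) + 56)*26 = (-2/(-7 - 2*(-3))² + 56)*26 = (-2/(-7 + 6)² + 56)*26 = (-2*(1/(-1))² + 56)*26 = (-2*(-1)² + 56)*26 = (-2*1 + 56)*26 = (-2 + 56)*26 = 54*26 = 1404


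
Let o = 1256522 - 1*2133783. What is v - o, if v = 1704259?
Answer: 2581520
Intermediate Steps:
o = -877261 (o = 1256522 - 2133783 = -877261)
v - o = 1704259 - 1*(-877261) = 1704259 + 877261 = 2581520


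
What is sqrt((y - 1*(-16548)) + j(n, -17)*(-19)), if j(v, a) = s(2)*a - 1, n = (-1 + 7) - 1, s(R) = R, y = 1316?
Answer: sqrt(18529) ≈ 136.12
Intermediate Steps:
n = 5 (n = 6 - 1 = 5)
j(v, a) = -1 + 2*a (j(v, a) = 2*a - 1 = -1 + 2*a)
sqrt((y - 1*(-16548)) + j(n, -17)*(-19)) = sqrt((1316 - 1*(-16548)) + (-1 + 2*(-17))*(-19)) = sqrt((1316 + 16548) + (-1 - 34)*(-19)) = sqrt(17864 - 35*(-19)) = sqrt(17864 + 665) = sqrt(18529)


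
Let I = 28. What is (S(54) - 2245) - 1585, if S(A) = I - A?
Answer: -3856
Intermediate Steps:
S(A) = 28 - A
(S(54) - 2245) - 1585 = ((28 - 1*54) - 2245) - 1585 = ((28 - 54) - 2245) - 1585 = (-26 - 2245) - 1585 = -2271 - 1585 = -3856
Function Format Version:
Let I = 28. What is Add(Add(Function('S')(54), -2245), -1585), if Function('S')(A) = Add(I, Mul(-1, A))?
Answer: -3856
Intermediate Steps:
Function('S')(A) = Add(28, Mul(-1, A))
Add(Add(Function('S')(54), -2245), -1585) = Add(Add(Add(28, Mul(-1, 54)), -2245), -1585) = Add(Add(Add(28, -54), -2245), -1585) = Add(Add(-26, -2245), -1585) = Add(-2271, -1585) = -3856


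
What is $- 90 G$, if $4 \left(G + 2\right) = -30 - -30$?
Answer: $180$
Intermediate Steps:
$G = -2$ ($G = -2 + \frac{-30 - -30}{4} = -2 + \frac{-30 + 30}{4} = -2 + \frac{1}{4} \cdot 0 = -2 + 0 = -2$)
$- 90 G = \left(-90\right) \left(-2\right) = 180$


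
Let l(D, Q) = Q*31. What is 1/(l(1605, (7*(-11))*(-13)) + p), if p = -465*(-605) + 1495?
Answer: 1/313851 ≈ 3.1862e-6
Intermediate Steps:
p = 282820 (p = 281325 + 1495 = 282820)
l(D, Q) = 31*Q
1/(l(1605, (7*(-11))*(-13)) + p) = 1/(31*((7*(-11))*(-13)) + 282820) = 1/(31*(-77*(-13)) + 282820) = 1/(31*1001 + 282820) = 1/(31031 + 282820) = 1/313851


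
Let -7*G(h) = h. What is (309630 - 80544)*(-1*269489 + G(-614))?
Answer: -432012440574/7 ≈ -6.1716e+10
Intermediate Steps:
G(h) = -h/7
(309630 - 80544)*(-1*269489 + G(-614)) = (309630 - 80544)*(-1*269489 - ⅐*(-614)) = 229086*(-269489 + 614/7) = 229086*(-1885809/7) = -432012440574/7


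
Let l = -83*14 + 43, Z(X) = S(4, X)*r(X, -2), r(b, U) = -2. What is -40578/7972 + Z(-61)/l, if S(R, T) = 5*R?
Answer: -22543951/4460334 ≈ -5.0543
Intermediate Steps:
Z(X) = -40 (Z(X) = (5*4)*(-2) = 20*(-2) = -40)
l = -1119 (l = -1162 + 43 = -1119)
-40578/7972 + Z(-61)/l = -40578/7972 - 40/(-1119) = -40578*1/7972 - 40*(-1/1119) = -20289/3986 + 40/1119 = -22543951/4460334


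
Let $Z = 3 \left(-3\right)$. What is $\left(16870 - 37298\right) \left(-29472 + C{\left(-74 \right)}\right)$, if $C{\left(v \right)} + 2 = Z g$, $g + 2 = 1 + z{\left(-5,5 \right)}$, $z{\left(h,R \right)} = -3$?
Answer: $601359464$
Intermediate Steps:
$Z = -9$
$g = -4$ ($g = -2 + \left(1 - 3\right) = -2 - 2 = -4$)
$C{\left(v \right)} = 34$ ($C{\left(v \right)} = -2 - -36 = -2 + 36 = 34$)
$\left(16870 - 37298\right) \left(-29472 + C{\left(-74 \right)}\right) = \left(16870 - 37298\right) \left(-29472 + 34\right) = \left(-20428\right) \left(-29438\right) = 601359464$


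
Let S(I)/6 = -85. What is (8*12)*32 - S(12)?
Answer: 3582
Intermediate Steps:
S(I) = -510 (S(I) = 6*(-85) = -510)
(8*12)*32 - S(12) = (8*12)*32 - 1*(-510) = 96*32 + 510 = 3072 + 510 = 3582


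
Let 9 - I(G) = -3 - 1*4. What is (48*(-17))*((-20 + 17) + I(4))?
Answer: -10608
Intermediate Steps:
I(G) = 16 (I(G) = 9 - (-3 - 1*4) = 9 - (-3 - 4) = 9 - 1*(-7) = 9 + 7 = 16)
(48*(-17))*((-20 + 17) + I(4)) = (48*(-17))*((-20 + 17) + 16) = -816*(-3 + 16) = -816*13 = -10608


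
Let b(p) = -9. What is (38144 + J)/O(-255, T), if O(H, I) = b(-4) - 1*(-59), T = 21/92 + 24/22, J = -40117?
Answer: -1973/50 ≈ -39.460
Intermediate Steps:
T = 1335/1012 (T = 21*(1/92) + 24*(1/22) = 21/92 + 12/11 = 1335/1012 ≈ 1.3192)
O(H, I) = 50 (O(H, I) = -9 - 1*(-59) = -9 + 59 = 50)
(38144 + J)/O(-255, T) = (38144 - 40117)/50 = -1973*1/50 = -1973/50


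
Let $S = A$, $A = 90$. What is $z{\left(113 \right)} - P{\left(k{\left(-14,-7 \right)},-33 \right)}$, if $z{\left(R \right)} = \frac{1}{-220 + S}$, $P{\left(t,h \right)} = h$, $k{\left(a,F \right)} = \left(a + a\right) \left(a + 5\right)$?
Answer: $\frac{4289}{130} \approx 32.992$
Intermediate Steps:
$k{\left(a,F \right)} = 2 a \left(5 + a\right)$
$S = 90$
$z{\left(R \right)} = - \frac{1}{130}$ ($z{\left(R \right)} = \frac{1}{-220 + 90} = \frac{1}{-130} = - \frac{1}{130}$)
$z{\left(113 \right)} - P{\left(k{\left(-14,-7 \right)},-33 \right)} = - \frac{1}{130} - -33 = - \frac{1}{130} + 33 = \frac{4289}{130}$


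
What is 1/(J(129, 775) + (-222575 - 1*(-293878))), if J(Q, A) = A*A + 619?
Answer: 1/672547 ≈ 1.4869e-6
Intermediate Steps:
J(Q, A) = 619 + A² (J(Q, A) = A² + 619 = 619 + A²)
1/(J(129, 775) + (-222575 - 1*(-293878))) = 1/((619 + 775²) + (-222575 - 1*(-293878))) = 1/((619 + 600625) + (-222575 + 293878)) = 1/(601244 + 71303) = 1/672547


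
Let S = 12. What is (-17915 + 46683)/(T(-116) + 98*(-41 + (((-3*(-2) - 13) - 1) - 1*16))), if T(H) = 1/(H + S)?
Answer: -2991872/662481 ≈ -4.5162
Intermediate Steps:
T(H) = 1/(12 + H) (T(H) = 1/(H + 12) = 1/(12 + H))
(-17915 + 46683)/(T(-116) + 98*(-41 + (((-3*(-2) - 13) - 1) - 1*16))) = (-17915 + 46683)/(1/(12 - 116) + 98*(-41 + (((-3*(-2) - 13) - 1) - 1*16))) = 28768/(1/(-104) + 98*(-41 + (((6 - 13) - 1) - 16))) = 28768/(-1/104 + 98*(-41 + ((-7 - 1) - 16))) = 28768/(-1/104 + 98*(-41 + (-8 - 16))) = 28768/(-1/104 + 98*(-41 - 24)) = 28768/(-1/104 + 98*(-65)) = 28768/(-1/104 - 6370) = 28768/(-662481/104) = 28768*(-104/662481) = -2991872/662481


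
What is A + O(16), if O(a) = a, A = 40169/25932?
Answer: 455081/25932 ≈ 17.549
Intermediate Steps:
A = 40169/25932 (A = 40169*(1/25932) = 40169/25932 ≈ 1.5490)
A + O(16) = 40169/25932 + 16 = 455081/25932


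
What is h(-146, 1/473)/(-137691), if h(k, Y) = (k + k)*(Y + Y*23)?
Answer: 2336/21709281 ≈ 0.00010760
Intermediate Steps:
h(k, Y) = 48*Y*k (h(k, Y) = (2*k)*(Y + 23*Y) = (2*k)*(24*Y) = 48*Y*k)
h(-146, 1/473)/(-137691) = (48*(-146)/473)/(-137691) = (48*(1/473)*(-146))*(-1/137691) = -7008/473*(-1/137691) = 2336/21709281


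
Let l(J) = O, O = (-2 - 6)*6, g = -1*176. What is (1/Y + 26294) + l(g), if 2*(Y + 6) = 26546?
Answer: 348205683/13267 ≈ 26246.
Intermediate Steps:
Y = 13267 (Y = -6 + (1/2)*26546 = -6 + 13273 = 13267)
g = -176
O = -48 (O = -8*6 = -48)
l(J) = -48
(1/Y + 26294) + l(g) = (1/13267 + 26294) - 48 = 348842499/13267 - 48 = 348205683/13267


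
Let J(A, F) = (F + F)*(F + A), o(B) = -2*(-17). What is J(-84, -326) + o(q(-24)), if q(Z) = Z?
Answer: 267354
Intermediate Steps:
o(B) = 34
J(A, F) = 2*F*(A + F) (J(A, F) = (2*F)*(A + F) = 2*F*(A + F))
J(-84, -326) + o(q(-24)) = 2*(-326)*(-84 - 326) + 34 = 2*(-326)*(-410) + 34 = 267320 + 34 = 267354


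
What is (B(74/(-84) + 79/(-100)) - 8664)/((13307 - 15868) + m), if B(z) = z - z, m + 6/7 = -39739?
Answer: 10108/49351 ≈ 0.20482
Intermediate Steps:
m = -278179/7 (m = -6/7 - 39739 = -278179/7 ≈ -39740.)
B(z) = 0
(B(74/(-84) + 79/(-100)) - 8664)/((13307 - 15868) + m) = (0 - 8664)/((13307 - 15868) - 278179/7) = -8664/(-2561 - 278179/7) = -8664/(-296106/7) = -8664*(-7/296106) = 10108/49351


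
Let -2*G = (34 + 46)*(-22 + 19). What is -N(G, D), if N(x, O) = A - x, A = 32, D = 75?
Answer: 88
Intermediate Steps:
G = 120 (G = -(34 + 46)*(-22 + 19)/2 = -40*(-3) = -½*(-240) = 120)
N(x, O) = 32 - x
-N(G, D) = -(32 - 1*120) = -(32 - 120) = -1*(-88) = 88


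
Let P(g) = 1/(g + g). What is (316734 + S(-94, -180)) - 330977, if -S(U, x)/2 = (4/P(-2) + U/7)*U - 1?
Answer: -138415/7 ≈ -19774.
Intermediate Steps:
P(g) = 1/(2*g)
S(U, x) = 2 - 2*U*(-16 + U/7) (S(U, x) = -2*((4/(((½)/(-2))) + U/7)*U - 1) = -2*((4/(((½)*(-½))) + U*(⅐))*U - 1) = -2*((4/(-¼) + U/7)*U - 1) = -2*((4*(-4) + U/7)*U - 1) = -2*((-16 + U/7)*U - 1) = -2*(U*(-16 + U/7) - 1) = -2*(-1 + U*(-16 + U/7)) = 2 - 2*U*(-16 + U/7))
(316734 + S(-94, -180)) - 330977 = (316734 + (2 + 32*(-94) - 2/7*(-94)²)) - 330977 = (316734 + (2 - 3008 - 2/7*8836)) - 330977 = (316734 + (2 - 3008 - 17672/7)) - 330977 = (316734 - 38714/7) - 330977 = 2178424/7 - 330977 = -138415/7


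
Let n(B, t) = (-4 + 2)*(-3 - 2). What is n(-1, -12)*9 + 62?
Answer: 152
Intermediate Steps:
n(B, t) = 10 (n(B, t) = -2*(-5) = 10)
n(-1, -12)*9 + 62 = 10*9 + 62 = 90 + 62 = 152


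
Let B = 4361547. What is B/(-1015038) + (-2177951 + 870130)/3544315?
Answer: -5595394822501/1199204802990 ≈ -4.6659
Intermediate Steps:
B/(-1015038) + (-2177951 + 870130)/3544315 = 4361547/(-1015038) + (-2177951 + 870130)/3544315 = 4361547*(-1/1015038) - 1307821*1/3544315 = -1453849/338346 - 1307821/3544315 = -5595394822501/1199204802990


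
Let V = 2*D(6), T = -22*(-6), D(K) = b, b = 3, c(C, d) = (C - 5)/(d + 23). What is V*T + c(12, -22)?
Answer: 799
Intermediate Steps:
c(C, d) = (-5 + C)/(23 + d)
D(K) = 3
T = 132
V = 6 (V = 2*3 = 6)
V*T + c(12, -22) = 6*132 + (-5 + 12)/(23 - 22) = 792 + 7/1 = 792 + 1*7 = 792 + 7 = 799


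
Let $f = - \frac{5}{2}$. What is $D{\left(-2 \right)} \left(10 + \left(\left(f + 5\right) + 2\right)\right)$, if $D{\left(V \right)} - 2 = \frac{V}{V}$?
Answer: $\frac{87}{2} \approx 43.5$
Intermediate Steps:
$f = - \frac{5}{2}$ ($f = \left(-5\right) \frac{1}{2} = - \frac{5}{2} \approx -2.5$)
$D{\left(V \right)} = 3$ ($D{\left(V \right)} = 2 + \frac{V}{V} = 2 + 1 = 3$)
$D{\left(-2 \right)} \left(10 + \left(\left(f + 5\right) + 2\right)\right) = 3 \left(10 + \left(\left(- \frac{5}{2} + 5\right) + 2\right)\right) = 3 \left(10 + \left(\frac{5}{2} + 2\right)\right) = 3 \left(10 + \frac{9}{2}\right) = 3 \cdot \frac{29}{2} = \frac{87}{2}$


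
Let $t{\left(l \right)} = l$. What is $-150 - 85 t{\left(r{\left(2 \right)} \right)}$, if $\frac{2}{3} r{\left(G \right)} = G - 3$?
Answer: $- \frac{45}{2} \approx -22.5$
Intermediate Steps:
$r{\left(G \right)} = - \frac{9}{2} + \frac{3 G}{2}$ ($r{\left(G \right)} = \frac{3 \left(G - 3\right)}{2} = \frac{3 \left(-3 + G\right)}{2} = - \frac{9}{2} + \frac{3 G}{2}$)
$-150 - 85 t{\left(r{\left(2 \right)} \right)} = -150 - 85 \left(- \frac{9}{2} + \frac{3}{2} \cdot 2\right) = -150 - 85 \left(- \frac{9}{2} + 3\right) = -150 - - \frac{255}{2} = -150 + \frac{255}{2} = - \frac{45}{2}$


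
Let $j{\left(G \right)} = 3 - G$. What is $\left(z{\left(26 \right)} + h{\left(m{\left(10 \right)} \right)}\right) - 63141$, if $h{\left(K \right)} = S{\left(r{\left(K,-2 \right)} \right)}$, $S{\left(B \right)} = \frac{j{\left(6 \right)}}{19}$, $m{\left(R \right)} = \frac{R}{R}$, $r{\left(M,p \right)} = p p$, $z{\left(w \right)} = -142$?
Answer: $- \frac{1202380}{19} \approx -63283.0$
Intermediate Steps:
$r{\left(M,p \right)} = p^{2}$
$m{\left(R \right)} = 1$
$S{\left(B \right)} = - \frac{3}{19}$ ($S{\left(B \right)} = \frac{3 - 6}{19} = \left(3 - 6\right) \frac{1}{19} = \left(-3\right) \frac{1}{19} = - \frac{3}{19}$)
$h{\left(K \right)} = - \frac{3}{19}$
$\left(z{\left(26 \right)} + h{\left(m{\left(10 \right)} \right)}\right) - 63141 = \left(-142 - \frac{3}{19}\right) - 63141 = - \frac{2701}{19} - 63141 = - \frac{1202380}{19}$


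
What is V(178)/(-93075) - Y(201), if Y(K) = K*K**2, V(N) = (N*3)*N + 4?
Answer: -755825033131/93075 ≈ -8.1206e+6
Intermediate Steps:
V(N) = 4 + 3*N**2 (V(N) = (3*N)*N + 4 = 3*N**2 + 4 = 4 + 3*N**2)
Y(K) = K**3
V(178)/(-93075) - Y(201) = (4 + 3*178**2)/(-93075) - 1*201**3 = (4 + 3*31684)*(-1/93075) - 1*8120601 = (4 + 95052)*(-1/93075) - 8120601 = 95056*(-1/93075) - 8120601 = -95056/93075 - 8120601 = -755825033131/93075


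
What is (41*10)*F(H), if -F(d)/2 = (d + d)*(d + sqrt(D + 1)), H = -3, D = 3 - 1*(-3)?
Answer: -14760 + 4920*sqrt(7) ≈ -1742.9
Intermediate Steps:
D = 6 (D = 3 + 3 = 6)
F(d) = -4*d*(d + sqrt(7)) (F(d) = -2*(d + d)*(d + sqrt(6 + 1)) = -2*2*d*(d + sqrt(7)) = -4*d*(d + sqrt(7)))
(41*10)*F(H) = (41*10)*(-4*(-3)*(-3 + sqrt(7))) = 410*(-36 + 12*sqrt(7)) = -14760 + 4920*sqrt(7)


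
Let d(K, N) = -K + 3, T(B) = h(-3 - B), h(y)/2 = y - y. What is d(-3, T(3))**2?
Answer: 36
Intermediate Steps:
h(y) = 0 (h(y) = 2*(y - y) = 2*0 = 0)
T(B) = 0
d(K, N) = 3 - K
d(-3, T(3))**2 = (3 - 1*(-3))**2 = (3 + 3)**2 = 6**2 = 36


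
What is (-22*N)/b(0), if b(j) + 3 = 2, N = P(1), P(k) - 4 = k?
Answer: 110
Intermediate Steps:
P(k) = 4 + k
N = 5 (N = 4 + 1 = 5)
b(j) = -1 (b(j) = -3 + 2 = -1)
(-22*N)/b(0) = -22*5/(-1) = -110*(-1) = 110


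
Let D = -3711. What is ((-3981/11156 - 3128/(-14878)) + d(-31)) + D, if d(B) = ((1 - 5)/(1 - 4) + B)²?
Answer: -2114515573427/746905356 ≈ -2831.0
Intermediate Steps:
d(B) = (4/3 + B)² (d(B) = (-4/(-3) + B)² = (-4*(-⅓) + B)² = (4/3 + B)²)
((-3981/11156 - 3128/(-14878)) + d(-31)) + D = ((-3981/11156 - 3128/(-14878)) + (4 + 3*(-31))²/9) - 3711 = ((-3981*1/11156 - 3128*(-1/14878)) + (4 - 93)²/9) - 3711 = ((-3981/11156 + 1564/7439) + (⅑)*(-89)²) - 3711 = (-12166675/82989484 + (⅑)*7921) - 3711 = (-12166675/82989484 + 7921/9) - 3711 = 657250202689/746905356 - 3711 = -2114515573427/746905356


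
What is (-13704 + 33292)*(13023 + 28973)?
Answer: 822617648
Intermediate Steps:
(-13704 + 33292)*(13023 + 28973) = 19588*41996 = 822617648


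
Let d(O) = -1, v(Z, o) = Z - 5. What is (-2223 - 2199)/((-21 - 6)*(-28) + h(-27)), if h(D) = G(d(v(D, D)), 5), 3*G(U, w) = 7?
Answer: -13266/2275 ≈ -5.8312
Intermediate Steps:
v(Z, o) = -5 + Z
G(U, w) = 7/3 (G(U, w) = (1/3)*7 = 7/3)
h(D) = 7/3
(-2223 - 2199)/((-21 - 6)*(-28) + h(-27)) = (-2223 - 2199)/((-21 - 6)*(-28) + 7/3) = -4422/(-27*(-28) + 7/3) = -4422/(756 + 7/3) = -4422/2275/3 = -4422*3/2275 = -13266/2275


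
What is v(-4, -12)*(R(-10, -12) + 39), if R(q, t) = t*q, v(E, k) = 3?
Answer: 477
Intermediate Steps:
R(q, t) = q*t
v(-4, -12)*(R(-10, -12) + 39) = 3*(-10*(-12) + 39) = 3*(120 + 39) = 3*159 = 477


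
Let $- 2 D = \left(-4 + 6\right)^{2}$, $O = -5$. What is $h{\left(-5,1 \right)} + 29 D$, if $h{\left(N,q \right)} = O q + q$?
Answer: $-62$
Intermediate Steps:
$D = -2$ ($D = - \frac{\left(-4 + 6\right)^{2}}{2} = - \frac{2^{2}}{2} = \left(- \frac{1}{2}\right) 4 = -2$)
$h{\left(N,q \right)} = - 4 q$ ($h{\left(N,q \right)} = - 5 q + q = - 4 q$)
$h{\left(-5,1 \right)} + 29 D = \left(-4\right) 1 + 29 \left(-2\right) = -4 - 58 = -62$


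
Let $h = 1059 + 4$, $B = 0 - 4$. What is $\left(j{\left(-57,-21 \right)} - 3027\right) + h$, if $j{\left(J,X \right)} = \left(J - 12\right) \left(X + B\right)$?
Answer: $-239$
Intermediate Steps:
$B = -4$ ($B = 0 - 4 = -4$)
$h = 1063$
$j{\left(J,X \right)} = \left(-12 + J\right) \left(-4 + X\right)$ ($j{\left(J,X \right)} = \left(J - 12\right) \left(X - 4\right) = \left(-12 + J\right) \left(-4 + X\right)$)
$\left(j{\left(-57,-21 \right)} - 3027\right) + h = \left(\left(48 - -252 - -228 - -1197\right) - 3027\right) + 1063 = \left(\left(48 + 252 + 228 + 1197\right) - 3027\right) + 1063 = \left(1725 - 3027\right) + 1063 = -1302 + 1063 = -239$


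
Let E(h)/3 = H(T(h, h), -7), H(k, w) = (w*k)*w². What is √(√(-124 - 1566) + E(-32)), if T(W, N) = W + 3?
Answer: √(29841 + 13*I*√10) ≈ 172.75 + 0.119*I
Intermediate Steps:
T(W, N) = 3 + W
H(k, w) = k*w³ (H(k, w) = (k*w)*w² = k*w³)
E(h) = -3087 - 1029*h (E(h) = 3*((3 + h)*(-7)³) = 3*((3 + h)*(-343)) = 3*(-1029 - 343*h) = -3087 - 1029*h)
√(√(-124 - 1566) + E(-32)) = √(√(-124 - 1566) + (-3087 - 1029*(-32))) = √(√(-1690) + (-3087 + 32928)) = √(13*I*√10 + 29841) = √(29841 + 13*I*√10)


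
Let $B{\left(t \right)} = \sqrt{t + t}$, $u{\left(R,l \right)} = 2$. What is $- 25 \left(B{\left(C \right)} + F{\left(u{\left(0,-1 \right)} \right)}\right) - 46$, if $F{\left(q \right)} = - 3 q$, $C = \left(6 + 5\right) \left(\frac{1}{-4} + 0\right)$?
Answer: $104 - \frac{25 i \sqrt{22}}{2} \approx 104.0 - 58.63 i$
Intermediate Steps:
$C = - \frac{11}{4}$ ($C = 11 \left(- \frac{1}{4} + 0\right) = 11 \left(- \frac{1}{4}\right) = - \frac{11}{4} \approx -2.75$)
$B{\left(t \right)} = \sqrt{2} \sqrt{t}$ ($B{\left(t \right)} = \sqrt{2 t} = \sqrt{2} \sqrt{t}$)
$- 25 \left(B{\left(C \right)} + F{\left(u{\left(0,-1 \right)} \right)}\right) - 46 = - 25 \left(\sqrt{2} \sqrt{- \frac{11}{4}} - 6\right) - 46 = - 25 \left(\sqrt{2} \frac{i \sqrt{11}}{2} - 6\right) - 46 = - 25 \left(\frac{i \sqrt{22}}{2} - 6\right) - 46 = - 25 \left(-6 + \frac{i \sqrt{22}}{2}\right) - 46 = \left(150 - \frac{25 i \sqrt{22}}{2}\right) - 46 = 104 - \frac{25 i \sqrt{22}}{2}$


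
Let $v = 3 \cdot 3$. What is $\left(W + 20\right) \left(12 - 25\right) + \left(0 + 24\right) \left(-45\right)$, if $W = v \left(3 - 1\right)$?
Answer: $-1574$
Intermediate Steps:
$v = 9$
$W = 18$ ($W = 9 \left(3 - 1\right) = 9 \cdot 2 = 18$)
$\left(W + 20\right) \left(12 - 25\right) + \left(0 + 24\right) \left(-45\right) = \left(18 + 20\right) \left(12 - 25\right) + \left(0 + 24\right) \left(-45\right) = 38 \left(-13\right) + 24 \left(-45\right) = -494 - 1080 = -1574$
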